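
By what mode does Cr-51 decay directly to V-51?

ΔA = 51 − 51 = 0; ΔZ = 23 − 24 = -1.
A is unchanged and Z drops by 1 — a proton has become a neutron (β⁺ emission or electron capture).

beta-plus decay or electron capture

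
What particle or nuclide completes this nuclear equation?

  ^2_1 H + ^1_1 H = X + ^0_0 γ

Conserve mass number: 2 + 1 = A + 0, so A = 3.
Conserve atomic number: 1 + 1 = Z + 0, so Z = 2.
Z = 2 is helium, so the species is ^3_2 He.

He-3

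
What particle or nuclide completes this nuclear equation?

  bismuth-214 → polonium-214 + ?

beta-minus particle

Conserve mass number: 214 = 214 + A, so A = 0.
Conserve atomic number: 83 = 84 + Z, so Z = -1.
A = 0 and Z = -1 is e⁻ — a beta-minus particle.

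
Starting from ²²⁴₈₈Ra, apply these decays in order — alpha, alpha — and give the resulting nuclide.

Start: (A, Z) = (224, 88).
After α: (220, 86).
After α: (216, 84).
Z = 84 is polonium.

Po-216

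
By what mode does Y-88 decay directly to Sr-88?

ΔA = 88 − 88 = 0; ΔZ = 38 − 39 = -1.
A is unchanged and Z drops by 1 — a proton has become a neutron (β⁺ emission or electron capture).

beta-plus decay or electron capture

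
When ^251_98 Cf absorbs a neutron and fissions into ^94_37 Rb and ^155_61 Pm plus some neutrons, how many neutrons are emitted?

Conserve mass number: 252 = 94 + 155 + k, so k = 252 − 249 = 3.
Check atomic number: 98 = 37 + 61 + 0 = 98. ✓

3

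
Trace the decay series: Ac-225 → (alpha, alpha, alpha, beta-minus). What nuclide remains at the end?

Po-213

Start: (A, Z) = (225, 89).
After α: (221, 87).
After α: (217, 85).
After α: (213, 83).
After β⁻: (213, 84).
Z = 84 is polonium.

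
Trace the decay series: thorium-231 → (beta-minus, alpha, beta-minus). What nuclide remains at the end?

Start: (A, Z) = (231, 90).
After β⁻: (231, 91).
After α: (227, 89).
After β⁻: (227, 90).
Z = 90 is thorium.

Th-227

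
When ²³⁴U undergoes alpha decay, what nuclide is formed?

Alpha decay: mass number changes by -4, atomic number by -2.
A: 234 − 4 = 230; Z: 92 − 2 = 90.
Z = 90 is thorium, so the daughter is ²³⁰Th.

Th-230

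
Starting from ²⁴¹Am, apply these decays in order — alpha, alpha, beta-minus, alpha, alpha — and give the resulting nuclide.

Start: (A, Z) = (241, 95).
After α: (237, 93).
After α: (233, 91).
After β⁻: (233, 92).
After α: (229, 90).
After α: (225, 88).
Z = 88 is radium.

Ra-225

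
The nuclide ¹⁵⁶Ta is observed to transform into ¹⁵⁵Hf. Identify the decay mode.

ΔA = 155 − 156 = -1; ΔZ = 72 − 73 = -1.
A drops by 1 and Z drops by 1 — a proton was emitted.

proton emission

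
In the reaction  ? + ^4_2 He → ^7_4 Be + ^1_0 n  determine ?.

alpha particle

Conserve mass number: A + 4 = 7 + 1, so A = 4.
Conserve atomic number: Z + 2 = 4 + 0, so Z = 2.
A = 4 and Z = 2 is ^4_2 He — an alpha particle.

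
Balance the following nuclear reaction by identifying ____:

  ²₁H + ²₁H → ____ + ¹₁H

Conserve mass number: 2 + 2 = A + 1, so A = 3.
Conserve atomic number: 1 + 1 = Z + 1, so Z = 1.
A = 3 and Z = 1 is ³₁H — a triton.

H-3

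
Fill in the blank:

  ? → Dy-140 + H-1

Ho-141

Conserve mass number: A = 140 + 1, so A = 141.
Conserve atomic number: Z = 66 + 1, so Z = 67.
Z = 67 is holmium, so the species is Ho-141.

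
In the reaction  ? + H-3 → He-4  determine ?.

Conserve mass number: A + 3 = 4, so A = 1.
Conserve atomic number: Z + 1 = 2, so Z = 1.
A = 1 and Z = 1 is H-1 — a proton.

proton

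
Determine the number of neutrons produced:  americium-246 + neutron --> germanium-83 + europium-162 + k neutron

Conserve mass number: 247 = 83 + 162 + k, so k = 247 − 245 = 2.
Check atomic number: 95 = 32 + 63 + 0 = 95. ✓

2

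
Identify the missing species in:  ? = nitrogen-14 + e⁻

C-14

Conserve mass number: A = 14 + 0, so A = 14.
Conserve atomic number: Z = 7 − 1, so Z = 6.
Z = 6 is carbon, so the species is carbon-14.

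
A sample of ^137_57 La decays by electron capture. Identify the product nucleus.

Electron capture: mass number changes by +0, atomic number by -1.
A: 137 = 137; Z: 57 − 1 = 56.
Z = 56 is barium, so the daughter is ^137_56 Ba.

Ba-137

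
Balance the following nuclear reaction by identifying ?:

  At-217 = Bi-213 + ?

alpha particle

Conserve mass number: 217 = 213 + A, so A = 4.
Conserve atomic number: 85 = 83 + Z, so Z = 2.
A = 4 and Z = 2 is He-4 — an alpha particle.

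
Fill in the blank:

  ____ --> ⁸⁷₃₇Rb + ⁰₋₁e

Conserve mass number: A = 87 + 0, so A = 87.
Conserve atomic number: Z = 37 − 1, so Z = 36.
Z = 36 is krypton, so the species is ⁸⁷₃₆Kr.

Kr-87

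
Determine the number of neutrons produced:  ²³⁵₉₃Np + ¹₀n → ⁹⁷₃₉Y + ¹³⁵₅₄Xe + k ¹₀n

4

Conserve mass number: 236 = 97 + 135 + k, so k = 236 − 232 = 4.
Check atomic number: 93 = 39 + 54 + 0 = 93. ✓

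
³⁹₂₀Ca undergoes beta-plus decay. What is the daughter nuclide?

Beta-plus decay: mass number changes by +0, atomic number by -1.
A: 39 = 39; Z: 20 − 1 = 19.
Z = 19 is potassium, so the daughter is ³⁹₁₉K.

K-39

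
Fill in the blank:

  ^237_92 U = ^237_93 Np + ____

beta-minus particle

Conserve mass number: 237 = 237 + A, so A = 0.
Conserve atomic number: 92 = 93 + Z, so Z = -1.
A = 0 and Z = -1 is ^0_-1 e — a beta-minus particle.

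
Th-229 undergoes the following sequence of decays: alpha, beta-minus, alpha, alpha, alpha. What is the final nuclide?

Start: (A, Z) = (229, 90).
After α: (225, 88).
After β⁻: (225, 89).
After α: (221, 87).
After α: (217, 85).
After α: (213, 83).
Z = 83 is bismuth.

Bi-213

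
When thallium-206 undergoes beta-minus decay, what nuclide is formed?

Pb-206

Beta-minus decay: mass number changes by +0, atomic number by +1.
A: 206 = 206; Z: 81 + 1 = 82.
Z = 82 is lead, so the daughter is lead-206.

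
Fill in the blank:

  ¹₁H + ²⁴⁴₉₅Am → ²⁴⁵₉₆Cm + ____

gamma ray

Conserve mass number: 1 + 244 = 245 + A, so A = 0.
Conserve atomic number: 1 + 95 = 96 + Z, so Z = 0.
A = 0 and Z = 0 is ⁰₀γ — a gamma ray.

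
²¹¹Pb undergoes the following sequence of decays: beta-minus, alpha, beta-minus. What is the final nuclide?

Start: (A, Z) = (211, 82).
After β⁻: (211, 83).
After α: (207, 81).
After β⁻: (207, 82).
Z = 82 is lead.

Pb-207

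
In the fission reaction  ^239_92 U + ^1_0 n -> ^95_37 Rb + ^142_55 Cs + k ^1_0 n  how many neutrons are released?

Conserve mass number: 240 = 95 + 142 + k, so k = 240 − 237 = 3.
Check atomic number: 92 = 37 + 55 + 0 = 92. ✓

3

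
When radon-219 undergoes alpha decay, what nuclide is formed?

Alpha decay: mass number changes by -4, atomic number by -2.
A: 219 − 4 = 215; Z: 86 − 2 = 84.
Z = 84 is polonium, so the daughter is polonium-215.

Po-215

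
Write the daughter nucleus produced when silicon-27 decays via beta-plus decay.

Al-27

Beta-plus decay: mass number changes by +0, atomic number by -1.
A: 27 = 27; Z: 14 − 1 = 13.
Z = 13 is aluminium, so the daughter is aluminium-27.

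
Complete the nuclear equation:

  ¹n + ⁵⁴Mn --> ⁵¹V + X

alpha particle

Conserve mass number: 1 + 54 = 51 + A, so A = 4.
Conserve atomic number: 0 + 25 = 23 + Z, so Z = 2.
A = 4 and Z = 2 is ⁴He — an alpha particle.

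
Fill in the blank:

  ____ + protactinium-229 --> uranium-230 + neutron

Conserve mass number: A + 229 = 230 + 1, so A = 2.
Conserve atomic number: Z + 91 = 92 + 0, so Z = 1.
A = 2 and Z = 1 is hydrogen-2 — a deuteron.

deuteron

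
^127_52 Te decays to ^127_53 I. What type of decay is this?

ΔA = 127 − 127 = 0; ΔZ = 53 − 52 = +1.
A is unchanged and Z rises by 1 — a neutron has become a proton (β⁻ decay).

beta-minus decay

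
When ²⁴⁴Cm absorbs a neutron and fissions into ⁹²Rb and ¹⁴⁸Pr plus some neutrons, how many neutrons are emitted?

5

Conserve mass number: 245 = 92 + 148 + k, so k = 245 − 240 = 5.
Check atomic number: 96 = 37 + 59 + 0 = 96. ✓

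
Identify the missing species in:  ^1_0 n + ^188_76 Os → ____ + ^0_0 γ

Os-189

Conserve mass number: 1 + 188 = A + 0, so A = 189.
Conserve atomic number: 0 + 76 = Z + 0, so Z = 76.
Z = 76 is osmium, so the species is ^189_76 Os.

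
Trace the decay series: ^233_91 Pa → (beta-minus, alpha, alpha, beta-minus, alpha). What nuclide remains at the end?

Start: (A, Z) = (233, 91).
After β⁻: (233, 92).
After α: (229, 90).
After α: (225, 88).
After β⁻: (225, 89).
After α: (221, 87).
Z = 87 is francium.

Fr-221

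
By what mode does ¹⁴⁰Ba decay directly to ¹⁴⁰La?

ΔA = 140 − 140 = 0; ΔZ = 57 − 56 = +1.
A is unchanged and Z rises by 1 — a neutron has become a proton (β⁻ decay).

beta-minus decay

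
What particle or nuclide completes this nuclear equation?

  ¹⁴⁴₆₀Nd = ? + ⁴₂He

Conserve mass number: 144 = A + 4, so A = 140.
Conserve atomic number: 60 = Z + 2, so Z = 58.
Z = 58 is cerium, so the species is ¹⁴⁰₅₈Ce.

Ce-140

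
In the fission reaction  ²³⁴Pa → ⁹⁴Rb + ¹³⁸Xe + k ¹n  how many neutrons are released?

Conserve mass number: 234 = 94 + 138 + k, so k = 234 − 232 = 2.
Check atomic number: 91 = 37 + 54 + 0 = 91. ✓

2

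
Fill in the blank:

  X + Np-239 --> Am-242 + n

alpha particle

Conserve mass number: A + 239 = 242 + 1, so A = 4.
Conserve atomic number: Z + 93 = 95 + 0, so Z = 2.
A = 4 and Z = 2 is He-4 — an alpha particle.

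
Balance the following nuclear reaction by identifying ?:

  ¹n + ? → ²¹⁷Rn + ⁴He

Ra-220

Conserve mass number: 1 + A = 217 + 4, so A = 220.
Conserve atomic number: 0 + Z = 86 + 2, so Z = 88.
Z = 88 is radium, so the species is ²²⁰Ra.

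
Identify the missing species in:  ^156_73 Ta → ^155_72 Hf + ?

Conserve mass number: 156 = 155 + A, so A = 1.
Conserve atomic number: 73 = 72 + Z, so Z = 1.
A = 1 and Z = 1 is ^1_1 H — a proton.

proton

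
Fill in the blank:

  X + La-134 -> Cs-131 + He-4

Conserve mass number: A + 134 = 131 + 4, so A = 1.
Conserve atomic number: Z + 57 = 55 + 2, so Z = 0.
A = 1 and Z = 0 is n — a neutron.

neutron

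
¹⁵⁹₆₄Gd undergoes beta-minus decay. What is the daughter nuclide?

Beta-minus decay: mass number changes by +0, atomic number by +1.
A: 159 = 159; Z: 64 + 1 = 65.
Z = 65 is terbium, so the daughter is ¹⁵⁹₆₅Tb.

Tb-159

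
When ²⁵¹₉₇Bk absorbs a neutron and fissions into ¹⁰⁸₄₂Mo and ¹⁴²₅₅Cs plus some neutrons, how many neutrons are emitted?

Conserve mass number: 252 = 108 + 142 + k, so k = 252 − 250 = 2.
Check atomic number: 97 = 42 + 55 + 0 = 97. ✓

2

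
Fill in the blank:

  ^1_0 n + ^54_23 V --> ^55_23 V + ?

gamma ray

Conserve mass number: 1 + 54 = 55 + A, so A = 0.
Conserve atomic number: 0 + 23 = 23 + Z, so Z = 0.
A = 0 and Z = 0 is ^0_0 γ — a gamma ray.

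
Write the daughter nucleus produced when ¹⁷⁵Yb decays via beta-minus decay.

Lu-175

Beta-minus decay: mass number changes by +0, atomic number by +1.
A: 175 = 175; Z: 70 + 1 = 71.
Z = 71 is lutetium, so the daughter is ¹⁷⁵Lu.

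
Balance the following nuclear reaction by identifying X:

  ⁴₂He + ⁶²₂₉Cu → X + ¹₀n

Conserve mass number: 4 + 62 = A + 1, so A = 65.
Conserve atomic number: 2 + 29 = Z + 0, so Z = 31.
Z = 31 is gallium, so the species is ⁶⁵₃₁Ga.

Ga-65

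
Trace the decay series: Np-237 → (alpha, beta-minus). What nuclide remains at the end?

Start: (A, Z) = (237, 93).
After α: (233, 91).
After β⁻: (233, 92).
Z = 92 is uranium.

U-233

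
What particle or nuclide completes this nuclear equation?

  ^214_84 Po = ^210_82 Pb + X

Conserve mass number: 214 = 210 + A, so A = 4.
Conserve atomic number: 84 = 82 + Z, so Z = 2.
A = 4 and Z = 2 is ^4_2 He — an alpha particle.

alpha particle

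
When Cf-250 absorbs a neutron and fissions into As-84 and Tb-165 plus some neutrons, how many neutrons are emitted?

2

Conserve mass number: 251 = 84 + 165 + k, so k = 251 − 249 = 2.
Check atomic number: 98 = 33 + 65 + 0 = 98. ✓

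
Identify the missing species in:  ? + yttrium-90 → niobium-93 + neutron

alpha particle

Conserve mass number: A + 90 = 93 + 1, so A = 4.
Conserve atomic number: Z + 39 = 41 + 0, so Z = 2.
A = 4 and Z = 2 is helium-4 — an alpha particle.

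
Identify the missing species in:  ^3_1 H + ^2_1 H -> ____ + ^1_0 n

Conserve mass number: 3 + 2 = A + 1, so A = 4.
Conserve atomic number: 1 + 1 = Z + 0, so Z = 2.
A = 4 and Z = 2 is ^4_2 He — an alpha particle.

He-4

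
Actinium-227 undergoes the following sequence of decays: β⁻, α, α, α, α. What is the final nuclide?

Pb-211

Start: (A, Z) = (227, 89).
After β⁻: (227, 90).
After α: (223, 88).
After α: (219, 86).
After α: (215, 84).
After α: (211, 82).
Z = 82 is lead.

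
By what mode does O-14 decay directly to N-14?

beta-plus decay or electron capture

ΔA = 14 − 14 = 0; ΔZ = 7 − 8 = -1.
A is unchanged and Z drops by 1 — a proton has become a neutron (β⁺ emission or electron capture).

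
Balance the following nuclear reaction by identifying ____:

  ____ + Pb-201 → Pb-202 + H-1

deuteron

Conserve mass number: A + 201 = 202 + 1, so A = 2.
Conserve atomic number: Z + 82 = 82 + 1, so Z = 1.
A = 2 and Z = 1 is H-2 — a deuteron.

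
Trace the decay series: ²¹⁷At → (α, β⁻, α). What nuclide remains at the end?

Pb-209

Start: (A, Z) = (217, 85).
After α: (213, 83).
After β⁻: (213, 84).
After α: (209, 82).
Z = 82 is lead.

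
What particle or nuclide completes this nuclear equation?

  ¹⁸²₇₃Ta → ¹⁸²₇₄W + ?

Conserve mass number: 182 = 182 + A, so A = 0.
Conserve atomic number: 73 = 74 + Z, so Z = -1.
A = 0 and Z = -1 is ⁰₋₁e — a beta-minus particle.

beta-minus particle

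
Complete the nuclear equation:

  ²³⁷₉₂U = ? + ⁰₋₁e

Np-237

Conserve mass number: 237 = A + 0, so A = 237.
Conserve atomic number: 92 = Z − 1, so Z = 93.
Z = 93 is neptunium, so the species is ²³⁷₉₃Np.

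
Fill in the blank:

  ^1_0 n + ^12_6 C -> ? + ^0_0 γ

Conserve mass number: 1 + 12 = A + 0, so A = 13.
Conserve atomic number: 0 + 6 = Z + 0, so Z = 6.
Z = 6 is carbon, so the species is ^13_6 C.

C-13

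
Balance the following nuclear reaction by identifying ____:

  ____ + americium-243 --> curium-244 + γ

proton

Conserve mass number: A + 243 = 244 + 0, so A = 1.
Conserve atomic number: Z + 95 = 96 + 0, so Z = 1.
A = 1 and Z = 1 is hydrogen-1 — a proton.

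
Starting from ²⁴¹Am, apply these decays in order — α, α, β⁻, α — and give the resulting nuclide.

Start: (A, Z) = (241, 95).
After α: (237, 93).
After α: (233, 91).
After β⁻: (233, 92).
After α: (229, 90).
Z = 90 is thorium.

Th-229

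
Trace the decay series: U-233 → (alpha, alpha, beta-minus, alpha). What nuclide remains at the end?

Start: (A, Z) = (233, 92).
After α: (229, 90).
After α: (225, 88).
After β⁻: (225, 89).
After α: (221, 87).
Z = 87 is francium.

Fr-221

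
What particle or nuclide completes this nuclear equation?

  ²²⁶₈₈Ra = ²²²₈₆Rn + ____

alpha particle

Conserve mass number: 226 = 222 + A, so A = 4.
Conserve atomic number: 88 = 86 + Z, so Z = 2.
A = 4 and Z = 2 is ⁴₂He — an alpha particle.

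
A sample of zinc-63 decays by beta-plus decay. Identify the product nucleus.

Cu-63

Beta-plus decay: mass number changes by +0, atomic number by -1.
A: 63 = 63; Z: 30 − 1 = 29.
Z = 29 is copper, so the daughter is copper-63.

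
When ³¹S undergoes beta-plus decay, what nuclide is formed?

Beta-plus decay: mass number changes by +0, atomic number by -1.
A: 31 = 31; Z: 16 − 1 = 15.
Z = 15 is phosphorus, so the daughter is ³¹P.

P-31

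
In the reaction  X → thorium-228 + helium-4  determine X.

U-232

Conserve mass number: A = 228 + 4, so A = 232.
Conserve atomic number: Z = 90 + 2, so Z = 92.
Z = 92 is uranium, so the species is uranium-232.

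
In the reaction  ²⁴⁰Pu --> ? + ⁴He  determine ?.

Conserve mass number: 240 = A + 4, so A = 236.
Conserve atomic number: 94 = Z + 2, so Z = 92.
Z = 92 is uranium, so the species is ²³⁶U.

U-236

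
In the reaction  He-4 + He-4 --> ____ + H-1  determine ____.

Li-7

Conserve mass number: 4 + 4 = A + 1, so A = 7.
Conserve atomic number: 2 + 2 = Z + 1, so Z = 3.
Z = 3 is lithium, so the species is Li-7.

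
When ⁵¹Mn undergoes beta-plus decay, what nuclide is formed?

Cr-51

Beta-plus decay: mass number changes by +0, atomic number by -1.
A: 51 = 51; Z: 25 − 1 = 24.
Z = 24 is chromium, so the daughter is ⁵¹Cr.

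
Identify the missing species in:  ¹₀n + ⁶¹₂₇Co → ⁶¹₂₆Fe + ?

Conserve mass number: 1 + 61 = 61 + A, so A = 1.
Conserve atomic number: 0 + 27 = 26 + Z, so Z = 1.
A = 1 and Z = 1 is ¹₁H — a proton.

proton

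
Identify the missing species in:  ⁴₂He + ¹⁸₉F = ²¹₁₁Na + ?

Conserve mass number: 4 + 18 = 21 + A, so A = 1.
Conserve atomic number: 2 + 9 = 11 + Z, so Z = 0.
A = 1 and Z = 0 is ¹₀n — a neutron.

neutron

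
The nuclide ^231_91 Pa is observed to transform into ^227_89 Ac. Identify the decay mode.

ΔA = 227 − 231 = -4; ΔZ = 89 − 91 = -2.
A drops by 4 and Z drops by 2 — the signature of alpha emission.

alpha decay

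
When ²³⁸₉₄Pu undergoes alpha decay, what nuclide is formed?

U-234

Alpha decay: mass number changes by -4, atomic number by -2.
A: 238 − 4 = 234; Z: 94 − 2 = 92.
Z = 92 is uranium, so the daughter is ²³⁴₉₂U.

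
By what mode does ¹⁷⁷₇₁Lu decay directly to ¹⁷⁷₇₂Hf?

ΔA = 177 − 177 = 0; ΔZ = 72 − 71 = +1.
A is unchanged and Z rises by 1 — a neutron has become a proton (β⁻ decay).

beta-minus decay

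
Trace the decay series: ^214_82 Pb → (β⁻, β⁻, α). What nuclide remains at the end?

Start: (A, Z) = (214, 82).
After β⁻: (214, 83).
After β⁻: (214, 84).
After α: (210, 82).
Z = 82 is lead.

Pb-210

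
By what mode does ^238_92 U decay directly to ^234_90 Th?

alpha decay

ΔA = 234 − 238 = -4; ΔZ = 90 − 92 = -2.
A drops by 4 and Z drops by 2 — the signature of alpha emission.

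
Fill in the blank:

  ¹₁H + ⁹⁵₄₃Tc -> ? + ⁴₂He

Conserve mass number: 1 + 95 = A + 4, so A = 92.
Conserve atomic number: 1 + 43 = Z + 2, so Z = 42.
Z = 42 is molybdenum, so the species is ⁹²₄₂Mo.

Mo-92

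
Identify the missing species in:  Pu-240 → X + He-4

U-236

Conserve mass number: 240 = A + 4, so A = 236.
Conserve atomic number: 94 = Z + 2, so Z = 92.
Z = 92 is uranium, so the species is U-236.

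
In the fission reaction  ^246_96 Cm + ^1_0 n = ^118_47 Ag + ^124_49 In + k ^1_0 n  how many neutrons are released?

Conserve mass number: 247 = 118 + 124 + k, so k = 247 − 242 = 5.
Check atomic number: 96 = 47 + 49 + 0 = 96. ✓

5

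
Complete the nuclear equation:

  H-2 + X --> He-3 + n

deuteron

Conserve mass number: 2 + A = 3 + 1, so A = 2.
Conserve atomic number: 1 + Z = 2 + 0, so Z = 1.
A = 2 and Z = 1 is H-2 — a deuteron.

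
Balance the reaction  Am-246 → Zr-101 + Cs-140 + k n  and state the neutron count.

Conserve mass number: 246 = 101 + 140 + k, so k = 246 − 241 = 5.
Check atomic number: 95 = 40 + 55 + 0 = 95. ✓

5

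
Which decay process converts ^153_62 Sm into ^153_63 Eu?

ΔA = 153 − 153 = 0; ΔZ = 63 − 62 = +1.
A is unchanged and Z rises by 1 — a neutron has become a proton (β⁻ decay).

beta-minus decay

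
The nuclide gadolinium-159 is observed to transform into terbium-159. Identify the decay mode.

beta-minus decay

ΔA = 159 − 159 = 0; ΔZ = 65 − 64 = +1.
A is unchanged and Z rises by 1 — a neutron has become a proton (β⁻ decay).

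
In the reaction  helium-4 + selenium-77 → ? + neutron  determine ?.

Kr-80

Conserve mass number: 4 + 77 = A + 1, so A = 80.
Conserve atomic number: 2 + 34 = Z + 0, so Z = 36.
Z = 36 is krypton, so the species is krypton-80.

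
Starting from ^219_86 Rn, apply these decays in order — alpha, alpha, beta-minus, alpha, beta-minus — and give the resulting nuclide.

Pb-207

Start: (A, Z) = (219, 86).
After α: (215, 84).
After α: (211, 82).
After β⁻: (211, 83).
After α: (207, 81).
After β⁻: (207, 82).
Z = 82 is lead.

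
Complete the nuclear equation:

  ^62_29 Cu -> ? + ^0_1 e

Ni-62

Conserve mass number: 62 = A + 0, so A = 62.
Conserve atomic number: 29 = Z + 1, so Z = 28.
Z = 28 is nickel, so the species is ^62_28 Ni.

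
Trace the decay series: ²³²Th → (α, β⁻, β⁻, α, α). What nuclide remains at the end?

Rn-220

Start: (A, Z) = (232, 90).
After α: (228, 88).
After β⁻: (228, 89).
After β⁻: (228, 90).
After α: (224, 88).
After α: (220, 86).
Z = 86 is radon.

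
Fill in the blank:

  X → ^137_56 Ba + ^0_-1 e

Cs-137

Conserve mass number: A = 137 + 0, so A = 137.
Conserve atomic number: Z = 56 − 1, so Z = 55.
Z = 55 is caesium, so the species is ^137_55 Cs.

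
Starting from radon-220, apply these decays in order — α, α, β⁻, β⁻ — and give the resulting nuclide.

Start: (A, Z) = (220, 86).
After α: (216, 84).
After α: (212, 82).
After β⁻: (212, 83).
After β⁻: (212, 84).
Z = 84 is polonium.

Po-212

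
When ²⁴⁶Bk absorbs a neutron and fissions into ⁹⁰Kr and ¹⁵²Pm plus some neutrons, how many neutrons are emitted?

Conserve mass number: 247 = 90 + 152 + k, so k = 247 − 242 = 5.
Check atomic number: 97 = 36 + 61 + 0 = 97. ✓

5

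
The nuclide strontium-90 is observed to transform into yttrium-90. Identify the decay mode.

beta-minus decay

ΔA = 90 − 90 = 0; ΔZ = 39 − 38 = +1.
A is unchanged and Z rises by 1 — a neutron has become a proton (β⁻ decay).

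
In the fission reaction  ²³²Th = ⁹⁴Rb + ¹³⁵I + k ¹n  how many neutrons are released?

Conserve mass number: 232 = 94 + 135 + k, so k = 232 − 229 = 3.
Check atomic number: 90 = 37 + 53 + 0 = 90. ✓

3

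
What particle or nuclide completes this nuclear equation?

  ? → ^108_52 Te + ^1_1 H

Conserve mass number: A = 108 + 1, so A = 109.
Conserve atomic number: Z = 52 + 1, so Z = 53.
Z = 53 is iodine, so the species is ^109_53 I.

I-109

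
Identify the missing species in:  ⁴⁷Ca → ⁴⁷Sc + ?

beta-minus particle

Conserve mass number: 47 = 47 + A, so A = 0.
Conserve atomic number: 20 = 21 + Z, so Z = -1.
A = 0 and Z = -1 is e⁻ — a beta-minus particle.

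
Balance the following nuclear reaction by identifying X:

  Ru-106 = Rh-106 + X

Conserve mass number: 106 = 106 + A, so A = 0.
Conserve atomic number: 44 = 45 + Z, so Z = -1.
A = 0 and Z = -1 is e⁻ — a beta-minus particle.

beta-minus particle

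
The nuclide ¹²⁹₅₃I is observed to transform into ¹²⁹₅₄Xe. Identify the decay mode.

beta-minus decay

ΔA = 129 − 129 = 0; ΔZ = 54 − 53 = +1.
A is unchanged and Z rises by 1 — a neutron has become a proton (β⁻ decay).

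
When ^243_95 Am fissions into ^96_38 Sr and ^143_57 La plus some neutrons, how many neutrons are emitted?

Conserve mass number: 243 = 96 + 143 + k, so k = 243 − 239 = 4.
Check atomic number: 95 = 38 + 57 + 0 = 95. ✓

4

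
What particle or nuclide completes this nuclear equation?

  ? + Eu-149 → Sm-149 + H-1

neutron

Conserve mass number: A + 149 = 149 + 1, so A = 1.
Conserve atomic number: Z + 63 = 62 + 1, so Z = 0.
A = 1 and Z = 0 is n — a neutron.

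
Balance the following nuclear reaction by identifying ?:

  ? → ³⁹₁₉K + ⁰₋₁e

Conserve mass number: A = 39 + 0, so A = 39.
Conserve atomic number: Z = 19 − 1, so Z = 18.
Z = 18 is argon, so the species is ³⁹₁₈Ar.

Ar-39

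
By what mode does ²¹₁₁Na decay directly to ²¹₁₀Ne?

beta-plus decay or electron capture

ΔA = 21 − 21 = 0; ΔZ = 10 − 11 = -1.
A is unchanged and Z drops by 1 — a proton has become a neutron (β⁺ emission or electron capture).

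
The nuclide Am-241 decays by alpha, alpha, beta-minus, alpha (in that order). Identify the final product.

Th-229

Start: (A, Z) = (241, 95).
After α: (237, 93).
After α: (233, 91).
After β⁻: (233, 92).
After α: (229, 90).
Z = 90 is thorium.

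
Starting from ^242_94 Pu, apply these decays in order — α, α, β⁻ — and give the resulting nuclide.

Pa-234

Start: (A, Z) = (242, 94).
After α: (238, 92).
After α: (234, 90).
After β⁻: (234, 91).
Z = 91 is protactinium.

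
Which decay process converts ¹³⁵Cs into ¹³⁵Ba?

ΔA = 135 − 135 = 0; ΔZ = 56 − 55 = +1.
A is unchanged and Z rises by 1 — a neutron has become a proton (β⁻ decay).

beta-minus decay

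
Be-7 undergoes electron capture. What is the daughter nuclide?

Li-7

Electron capture: mass number changes by +0, atomic number by -1.
A: 7 = 7; Z: 4 − 1 = 3.
Z = 3 is lithium, so the daughter is Li-7.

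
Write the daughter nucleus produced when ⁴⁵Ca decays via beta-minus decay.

Sc-45

Beta-minus decay: mass number changes by +0, atomic number by +1.
A: 45 = 45; Z: 20 + 1 = 21.
Z = 21 is scandium, so the daughter is ⁴⁵Sc.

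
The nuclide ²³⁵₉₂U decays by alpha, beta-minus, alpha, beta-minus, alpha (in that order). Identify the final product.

Ra-223

Start: (A, Z) = (235, 92).
After α: (231, 90).
After β⁻: (231, 91).
After α: (227, 89).
After β⁻: (227, 90).
After α: (223, 88).
Z = 88 is radium.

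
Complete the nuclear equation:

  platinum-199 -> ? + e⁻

Au-199

Conserve mass number: 199 = A + 0, so A = 199.
Conserve atomic number: 78 = Z − 1, so Z = 79.
Z = 79 is gold, so the species is gold-199.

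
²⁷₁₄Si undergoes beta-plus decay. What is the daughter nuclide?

Beta-plus decay: mass number changes by +0, atomic number by -1.
A: 27 = 27; Z: 14 − 1 = 13.
Z = 13 is aluminium, so the daughter is ²⁷₁₃Al.

Al-27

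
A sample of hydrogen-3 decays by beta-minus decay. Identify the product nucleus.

He-3

Beta-minus decay: mass number changes by +0, atomic number by +1.
A: 3 = 3; Z: 1 + 1 = 2.
Z = 2 is helium, so the daughter is helium-3.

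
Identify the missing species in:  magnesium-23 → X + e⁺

Conserve mass number: 23 = A + 0, so A = 23.
Conserve atomic number: 12 = Z + 1, so Z = 11.
Z = 11 is sodium, so the species is sodium-23.

Na-23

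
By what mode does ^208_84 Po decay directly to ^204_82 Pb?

alpha decay

ΔA = 204 − 208 = -4; ΔZ = 82 − 84 = -2.
A drops by 4 and Z drops by 2 — the signature of alpha emission.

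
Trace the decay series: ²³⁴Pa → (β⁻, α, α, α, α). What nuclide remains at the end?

Po-218

Start: (A, Z) = (234, 91).
After β⁻: (234, 92).
After α: (230, 90).
After α: (226, 88).
After α: (222, 86).
After α: (218, 84).
Z = 84 is polonium.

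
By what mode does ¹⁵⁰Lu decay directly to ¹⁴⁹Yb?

proton emission

ΔA = 149 − 150 = -1; ΔZ = 70 − 71 = -1.
A drops by 1 and Z drops by 1 — a proton was emitted.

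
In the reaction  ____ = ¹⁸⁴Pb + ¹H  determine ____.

Bi-185

Conserve mass number: A = 184 + 1, so A = 185.
Conserve atomic number: Z = 82 + 1, so Z = 83.
Z = 83 is bismuth, so the species is ¹⁸⁵Bi.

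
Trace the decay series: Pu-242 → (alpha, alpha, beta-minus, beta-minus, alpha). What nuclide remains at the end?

Th-230

Start: (A, Z) = (242, 94).
After α: (238, 92).
After α: (234, 90).
After β⁻: (234, 91).
After β⁻: (234, 92).
After α: (230, 90).
Z = 90 is thorium.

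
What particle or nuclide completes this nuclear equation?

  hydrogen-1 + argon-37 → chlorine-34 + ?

alpha particle

Conserve mass number: 1 + 37 = 34 + A, so A = 4.
Conserve atomic number: 1 + 18 = 17 + Z, so Z = 2.
A = 4 and Z = 2 is helium-4 — an alpha particle.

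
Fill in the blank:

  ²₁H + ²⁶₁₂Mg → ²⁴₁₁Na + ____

Conserve mass number: 2 + 26 = 24 + A, so A = 4.
Conserve atomic number: 1 + 12 = 11 + Z, so Z = 2.
A = 4 and Z = 2 is ⁴₂He — an alpha particle.

alpha particle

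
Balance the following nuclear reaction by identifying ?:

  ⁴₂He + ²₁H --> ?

Conserve mass number: 4 + 2 = A, so A = 6.
Conserve atomic number: 2 + 1 = Z, so Z = 3.
Z = 3 is lithium, so the species is ⁶₃Li.

Li-6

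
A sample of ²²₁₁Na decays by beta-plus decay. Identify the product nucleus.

Ne-22

Beta-plus decay: mass number changes by +0, atomic number by -1.
A: 22 = 22; Z: 11 − 1 = 10.
Z = 10 is neon, so the daughter is ²²₁₀Ne.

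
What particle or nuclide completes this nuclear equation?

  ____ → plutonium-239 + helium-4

Cm-243

Conserve mass number: A = 239 + 4, so A = 243.
Conserve atomic number: Z = 94 + 2, so Z = 96.
Z = 96 is curium, so the species is curium-243.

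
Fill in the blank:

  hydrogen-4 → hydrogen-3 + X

Conserve mass number: 4 = 3 + A, so A = 1.
Conserve atomic number: 1 = 1 + Z, so Z = 0.
A = 1 and Z = 0 is neutron — a neutron.

neutron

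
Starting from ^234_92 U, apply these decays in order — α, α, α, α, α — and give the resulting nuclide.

Start: (A, Z) = (234, 92).
After α: (230, 90).
After α: (226, 88).
After α: (222, 86).
After α: (218, 84).
After α: (214, 82).
Z = 82 is lead.

Pb-214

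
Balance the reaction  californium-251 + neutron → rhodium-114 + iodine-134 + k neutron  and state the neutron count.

4

Conserve mass number: 252 = 114 + 134 + k, so k = 252 − 248 = 4.
Check atomic number: 98 = 45 + 53 + 0 = 98. ✓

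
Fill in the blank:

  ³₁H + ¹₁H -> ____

He-4

Conserve mass number: 3 + 1 = A, so A = 4.
Conserve atomic number: 1 + 1 = Z, so Z = 2.
A = 4 and Z = 2 is ⁴₂He — an alpha particle.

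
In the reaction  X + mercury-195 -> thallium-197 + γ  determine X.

Conserve mass number: A + 195 = 197 + 0, so A = 2.
Conserve atomic number: Z + 80 = 81 + 0, so Z = 1.
A = 2 and Z = 1 is hydrogen-2 — a deuteron.

deuteron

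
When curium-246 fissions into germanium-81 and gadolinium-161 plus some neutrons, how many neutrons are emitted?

4

Conserve mass number: 246 = 81 + 161 + k, so k = 246 − 242 = 4.
Check atomic number: 96 = 32 + 64 + 0 = 96. ✓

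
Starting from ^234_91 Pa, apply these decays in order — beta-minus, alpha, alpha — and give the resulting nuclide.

Start: (A, Z) = (234, 91).
After β⁻: (234, 92).
After α: (230, 90).
After α: (226, 88).
Z = 88 is radium.

Ra-226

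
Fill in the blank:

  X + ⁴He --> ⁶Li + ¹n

triton

Conserve mass number: A + 4 = 6 + 1, so A = 3.
Conserve atomic number: Z + 2 = 3 + 0, so Z = 1.
A = 3 and Z = 1 is ³H — a triton.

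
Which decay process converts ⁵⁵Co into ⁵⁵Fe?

beta-plus decay or electron capture

ΔA = 55 − 55 = 0; ΔZ = 26 − 27 = -1.
A is unchanged and Z drops by 1 — a proton has become a neutron (β⁺ emission or electron capture).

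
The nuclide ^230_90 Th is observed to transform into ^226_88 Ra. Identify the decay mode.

ΔA = 226 − 230 = -4; ΔZ = 88 − 90 = -2.
A drops by 4 and Z drops by 2 — the signature of alpha emission.

alpha decay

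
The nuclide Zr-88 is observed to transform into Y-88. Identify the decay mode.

ΔA = 88 − 88 = 0; ΔZ = 39 − 40 = -1.
A is unchanged and Z drops by 1 — a proton has become a neutron (β⁺ emission or electron capture).

beta-plus decay or electron capture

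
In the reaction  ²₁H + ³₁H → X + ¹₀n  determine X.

He-4

Conserve mass number: 2 + 3 = A + 1, so A = 4.
Conserve atomic number: 1 + 1 = Z + 0, so Z = 2.
A = 4 and Z = 2 is ⁴₂He — an alpha particle.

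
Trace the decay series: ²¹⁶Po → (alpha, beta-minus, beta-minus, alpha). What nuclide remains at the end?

Pb-208

Start: (A, Z) = (216, 84).
After α: (212, 82).
After β⁻: (212, 83).
After β⁻: (212, 84).
After α: (208, 82).
Z = 82 is lead.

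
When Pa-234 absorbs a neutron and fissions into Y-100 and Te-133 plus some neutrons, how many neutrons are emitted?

2

Conserve mass number: 235 = 100 + 133 + k, so k = 235 − 233 = 2.
Check atomic number: 91 = 39 + 52 + 0 = 91. ✓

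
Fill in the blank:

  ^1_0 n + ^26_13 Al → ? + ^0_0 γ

Conserve mass number: 1 + 26 = A + 0, so A = 27.
Conserve atomic number: 0 + 13 = Z + 0, so Z = 13.
Z = 13 is aluminium, so the species is ^27_13 Al.

Al-27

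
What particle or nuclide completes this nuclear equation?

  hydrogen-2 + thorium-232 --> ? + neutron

Conserve mass number: 2 + 232 = A + 1, so A = 233.
Conserve atomic number: 1 + 90 = Z + 0, so Z = 91.
Z = 91 is protactinium, so the species is protactinium-233.

Pa-233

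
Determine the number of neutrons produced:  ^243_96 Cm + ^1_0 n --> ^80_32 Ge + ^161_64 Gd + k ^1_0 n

3

Conserve mass number: 244 = 80 + 161 + k, so k = 244 − 241 = 3.
Check atomic number: 96 = 32 + 64 + 0 = 96. ✓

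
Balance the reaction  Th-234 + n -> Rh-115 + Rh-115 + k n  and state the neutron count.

Conserve mass number: 235 = 115 + 115 + k, so k = 235 − 230 = 5.
Check atomic number: 90 = 45 + 45 + 0 = 90. ✓

5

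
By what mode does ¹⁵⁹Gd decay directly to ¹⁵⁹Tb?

beta-minus decay

ΔA = 159 − 159 = 0; ΔZ = 65 − 64 = +1.
A is unchanged and Z rises by 1 — a neutron has become a proton (β⁻ decay).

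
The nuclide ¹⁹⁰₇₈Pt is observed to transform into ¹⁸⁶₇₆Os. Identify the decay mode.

alpha decay

ΔA = 186 − 190 = -4; ΔZ = 76 − 78 = -2.
A drops by 4 and Z drops by 2 — the signature of alpha emission.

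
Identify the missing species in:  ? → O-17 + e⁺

F-17

Conserve mass number: A = 17 + 0, so A = 17.
Conserve atomic number: Z = 8 + 1, so Z = 9.
Z = 9 is fluorine, so the species is F-17.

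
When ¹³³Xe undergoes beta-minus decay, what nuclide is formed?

Cs-133

Beta-minus decay: mass number changes by +0, atomic number by +1.
A: 133 = 133; Z: 54 + 1 = 55.
Z = 55 is caesium, so the daughter is ¹³³Cs.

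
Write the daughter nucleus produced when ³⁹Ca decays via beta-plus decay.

K-39

Beta-plus decay: mass number changes by +0, atomic number by -1.
A: 39 = 39; Z: 20 − 1 = 19.
Z = 19 is potassium, so the daughter is ³⁹K.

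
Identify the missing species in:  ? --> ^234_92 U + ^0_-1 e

Conserve mass number: A = 234 + 0, so A = 234.
Conserve atomic number: Z = 92 − 1, so Z = 91.
Z = 91 is protactinium, so the species is ^234_91 Pa.

Pa-234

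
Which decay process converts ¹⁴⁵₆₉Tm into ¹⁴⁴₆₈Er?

ΔA = 144 − 145 = -1; ΔZ = 68 − 69 = -1.
A drops by 1 and Z drops by 1 — a proton was emitted.

proton emission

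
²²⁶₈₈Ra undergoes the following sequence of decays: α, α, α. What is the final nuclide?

Start: (A, Z) = (226, 88).
After α: (222, 86).
After α: (218, 84).
After α: (214, 82).
Z = 82 is lead.

Pb-214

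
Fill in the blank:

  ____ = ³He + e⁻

H-3

Conserve mass number: A = 3 + 0, so A = 3.
Conserve atomic number: Z = 2 − 1, so Z = 1.
A = 3 and Z = 1 is ³H — a triton.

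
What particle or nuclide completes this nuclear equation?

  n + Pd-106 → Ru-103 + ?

alpha particle

Conserve mass number: 1 + 106 = 103 + A, so A = 4.
Conserve atomic number: 0 + 46 = 44 + Z, so Z = 2.
A = 4 and Z = 2 is He-4 — an alpha particle.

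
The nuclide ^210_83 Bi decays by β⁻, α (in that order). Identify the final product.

Start: (A, Z) = (210, 83).
After β⁻: (210, 84).
After α: (206, 82).
Z = 82 is lead.

Pb-206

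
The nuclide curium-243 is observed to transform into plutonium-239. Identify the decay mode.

ΔA = 239 − 243 = -4; ΔZ = 94 − 96 = -2.
A drops by 4 and Z drops by 2 — the signature of alpha emission.

alpha decay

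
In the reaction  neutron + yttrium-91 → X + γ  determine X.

Y-92

Conserve mass number: 1 + 91 = A + 0, so A = 92.
Conserve atomic number: 0 + 39 = Z + 0, so Z = 39.
Z = 39 is yttrium, so the species is yttrium-92.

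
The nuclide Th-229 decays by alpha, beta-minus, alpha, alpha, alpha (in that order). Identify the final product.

Bi-213

Start: (A, Z) = (229, 90).
After α: (225, 88).
After β⁻: (225, 89).
After α: (221, 87).
After α: (217, 85).
After α: (213, 83).
Z = 83 is bismuth.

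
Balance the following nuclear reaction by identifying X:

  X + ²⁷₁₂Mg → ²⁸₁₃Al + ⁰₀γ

Conserve mass number: A + 27 = 28 + 0, so A = 1.
Conserve atomic number: Z + 12 = 13 + 0, so Z = 1.
A = 1 and Z = 1 is ¹₁H — a proton.

proton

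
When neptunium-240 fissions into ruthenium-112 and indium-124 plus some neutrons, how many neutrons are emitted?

4

Conserve mass number: 240 = 112 + 124 + k, so k = 240 − 236 = 4.
Check atomic number: 93 = 44 + 49 + 0 = 93. ✓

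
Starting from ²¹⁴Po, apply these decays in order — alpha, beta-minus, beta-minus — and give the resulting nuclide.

Start: (A, Z) = (214, 84).
After α: (210, 82).
After β⁻: (210, 83).
After β⁻: (210, 84).
Z = 84 is polonium.

Po-210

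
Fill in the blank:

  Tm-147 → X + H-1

Conserve mass number: 147 = A + 1, so A = 146.
Conserve atomic number: 69 = Z + 1, so Z = 68.
Z = 68 is erbium, so the species is Er-146.

Er-146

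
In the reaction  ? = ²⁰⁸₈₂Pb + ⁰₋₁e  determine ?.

Tl-208

Conserve mass number: A = 208 + 0, so A = 208.
Conserve atomic number: Z = 82 − 1, so Z = 81.
Z = 81 is thallium, so the species is ²⁰⁸₈₁Tl.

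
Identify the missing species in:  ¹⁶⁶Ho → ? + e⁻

Er-166

Conserve mass number: 166 = A + 0, so A = 166.
Conserve atomic number: 67 = Z − 1, so Z = 68.
Z = 68 is erbium, so the species is ¹⁶⁶Er.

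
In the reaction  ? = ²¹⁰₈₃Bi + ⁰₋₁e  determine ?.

Conserve mass number: A = 210 + 0, so A = 210.
Conserve atomic number: Z = 83 − 1, so Z = 82.
Z = 82 is lead, so the species is ²¹⁰₈₂Pb.

Pb-210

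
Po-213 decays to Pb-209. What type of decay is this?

alpha decay

ΔA = 209 − 213 = -4; ΔZ = 82 − 84 = -2.
A drops by 4 and Z drops by 2 — the signature of alpha emission.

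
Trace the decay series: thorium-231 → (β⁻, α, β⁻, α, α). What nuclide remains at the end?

Start: (A, Z) = (231, 90).
After β⁻: (231, 91).
After α: (227, 89).
After β⁻: (227, 90).
After α: (223, 88).
After α: (219, 86).
Z = 86 is radon.

Rn-219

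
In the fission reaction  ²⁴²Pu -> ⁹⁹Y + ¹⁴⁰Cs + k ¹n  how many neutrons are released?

Conserve mass number: 242 = 99 + 140 + k, so k = 242 − 239 = 3.
Check atomic number: 94 = 39 + 55 + 0 = 94. ✓

3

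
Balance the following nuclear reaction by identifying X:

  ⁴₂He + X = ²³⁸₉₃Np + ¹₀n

Conserve mass number: 4 + A = 238 + 1, so A = 235.
Conserve atomic number: 2 + Z = 93 + 0, so Z = 91.
Z = 91 is protactinium, so the species is ²³⁵₉₁Pa.

Pa-235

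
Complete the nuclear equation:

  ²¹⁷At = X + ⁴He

Bi-213

Conserve mass number: 217 = A + 4, so A = 213.
Conserve atomic number: 85 = Z + 2, so Z = 83.
Z = 83 is bismuth, so the species is ²¹³Bi.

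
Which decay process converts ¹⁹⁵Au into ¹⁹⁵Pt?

ΔA = 195 − 195 = 0; ΔZ = 78 − 79 = -1.
A is unchanged and Z drops by 1 — a proton has become a neutron (β⁺ emission or electron capture).

beta-plus decay or electron capture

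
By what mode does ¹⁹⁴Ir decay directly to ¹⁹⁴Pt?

ΔA = 194 − 194 = 0; ΔZ = 78 − 77 = +1.
A is unchanged and Z rises by 1 — a neutron has become a proton (β⁻ decay).

beta-minus decay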